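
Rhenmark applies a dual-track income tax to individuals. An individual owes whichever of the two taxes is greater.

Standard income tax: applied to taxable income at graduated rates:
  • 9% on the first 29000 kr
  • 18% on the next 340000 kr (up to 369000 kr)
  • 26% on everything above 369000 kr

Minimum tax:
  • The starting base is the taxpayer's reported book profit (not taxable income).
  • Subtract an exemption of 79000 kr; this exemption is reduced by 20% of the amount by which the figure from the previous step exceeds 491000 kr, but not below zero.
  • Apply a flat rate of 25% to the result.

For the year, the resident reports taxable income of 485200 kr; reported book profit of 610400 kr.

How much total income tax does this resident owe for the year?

138820 kr

Minimum tax:
  Base (reported book profit): 610400 kr
  Exemption: 79000 kr − 20% × (610400 kr − 491000 kr) = 79000 kr − 23880 kr = 55120 kr
  Base: 610400 kr − 55120 kr = 555280 kr
  555280 kr × 25% = 138820 kr

Standard income tax:
  29000 kr × 9% = 2610 kr
  340000 kr × 18% = 61200 kr
  116200 kr × 26% = 30212 kr
  → 94022 kr

138820 kr > 94022 kr, so the minimum tax is the binding amount.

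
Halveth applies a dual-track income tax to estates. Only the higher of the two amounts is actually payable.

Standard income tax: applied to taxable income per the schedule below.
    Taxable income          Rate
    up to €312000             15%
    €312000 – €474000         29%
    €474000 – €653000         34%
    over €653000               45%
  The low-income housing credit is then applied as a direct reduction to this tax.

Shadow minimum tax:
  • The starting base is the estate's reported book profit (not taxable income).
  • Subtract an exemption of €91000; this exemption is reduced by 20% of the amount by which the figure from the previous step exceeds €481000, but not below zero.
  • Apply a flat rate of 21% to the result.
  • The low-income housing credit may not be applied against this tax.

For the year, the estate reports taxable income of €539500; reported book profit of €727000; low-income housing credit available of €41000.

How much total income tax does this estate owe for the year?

€143892

Shadow minimum tax:
  Base (reported book profit): €727000
  Exemption: €91000 − 20% × (€727000 − €481000) = €91000 − €49200 = €41800
  Base: €727000 − €41800 = €685200
  €685200 × 21% = €143892

Standard income tax:
  €312000 × 15% = €46800
  €162000 × 29% = €46980
  €65500 × 34% = €22270
  → €116050
  Less low-income housing credit €41000 → €75050

€143892 > €75050, so the shadow minimum tax is the binding amount.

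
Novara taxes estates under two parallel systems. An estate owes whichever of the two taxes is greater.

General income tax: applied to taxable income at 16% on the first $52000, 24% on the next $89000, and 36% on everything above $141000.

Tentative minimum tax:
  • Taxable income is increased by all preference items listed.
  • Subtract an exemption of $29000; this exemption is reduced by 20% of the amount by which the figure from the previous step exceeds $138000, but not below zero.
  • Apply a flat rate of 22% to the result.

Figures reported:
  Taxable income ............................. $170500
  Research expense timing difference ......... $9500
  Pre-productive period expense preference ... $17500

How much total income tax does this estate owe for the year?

$40300

General income tax:
  $52000 × 16% = $8320
  $89000 × 24% = $21360
  $29500 × 36% = $10620
  → $40300

Tentative minimum tax:
  Adjusted income: $170500 + $9500 + $17500 = $197500
  Exemption: $29000 − 20% × ($197500 − $138000) = $29000 − $11900 = $17100
  Base: $197500 − $17100 = $180400
  $180400 × 22% = $39688

$40300 > $39688, so the general income tax governs.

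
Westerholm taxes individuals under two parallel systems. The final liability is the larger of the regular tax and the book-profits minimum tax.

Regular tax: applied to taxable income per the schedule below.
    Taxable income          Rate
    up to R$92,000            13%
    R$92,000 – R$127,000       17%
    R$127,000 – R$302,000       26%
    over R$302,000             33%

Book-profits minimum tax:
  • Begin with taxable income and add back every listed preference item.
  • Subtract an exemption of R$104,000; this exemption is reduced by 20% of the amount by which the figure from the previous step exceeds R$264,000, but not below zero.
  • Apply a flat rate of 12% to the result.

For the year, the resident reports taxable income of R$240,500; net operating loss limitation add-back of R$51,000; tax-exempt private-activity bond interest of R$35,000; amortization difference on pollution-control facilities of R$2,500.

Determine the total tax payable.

Book-profits minimum tax:
  Adjusted income: R$240,500 + R$51,000 + R$35,000 + R$2,500 = R$329,000
  Exemption: R$104,000 − 20% × (R$329,000 − R$264,000) = R$104,000 − R$13,000 = R$91,000
  Base: R$329,000 − R$91,000 = R$238,000
  R$238,000 × 12% = R$28,560

Regular tax:
  R$92,000 × 13% = R$11,960
  R$35,000 × 17% = R$5,950
  R$113,500 × 26% = R$29,510
  → R$47,420

R$47,420 > R$28,560, so the regular tax governs.

R$47,420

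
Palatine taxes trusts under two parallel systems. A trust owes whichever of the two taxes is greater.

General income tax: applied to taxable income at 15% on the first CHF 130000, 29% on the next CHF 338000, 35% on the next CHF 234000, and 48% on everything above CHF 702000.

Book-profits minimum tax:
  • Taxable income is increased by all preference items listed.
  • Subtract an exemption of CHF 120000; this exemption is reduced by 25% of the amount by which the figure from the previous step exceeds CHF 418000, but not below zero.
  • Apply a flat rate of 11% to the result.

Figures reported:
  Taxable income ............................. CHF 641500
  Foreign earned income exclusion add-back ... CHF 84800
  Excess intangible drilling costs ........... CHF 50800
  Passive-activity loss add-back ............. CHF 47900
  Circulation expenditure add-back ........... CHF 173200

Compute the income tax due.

Book-profits minimum tax:
  Adjusted income: CHF 641500 + CHF 84800 + CHF 50800 + CHF 47900 + CHF 173200 = CHF 998200
  Exemption: 25% × (CHF 998200 − CHF 418000) = CHF 145050 ≥ CHF 120000, so the exemption is fully phased out
  Base: CHF 998200 − CHF 0 = CHF 998200
  CHF 998200 × 11% = CHF 109802

General income tax:
  CHF 130000 × 15% = CHF 19500
  CHF 338000 × 29% = CHF 98020
  CHF 173500 × 35% = CHF 60725
  → CHF 178245

CHF 178245 > CHF 109802, so the general income tax governs.

CHF 178245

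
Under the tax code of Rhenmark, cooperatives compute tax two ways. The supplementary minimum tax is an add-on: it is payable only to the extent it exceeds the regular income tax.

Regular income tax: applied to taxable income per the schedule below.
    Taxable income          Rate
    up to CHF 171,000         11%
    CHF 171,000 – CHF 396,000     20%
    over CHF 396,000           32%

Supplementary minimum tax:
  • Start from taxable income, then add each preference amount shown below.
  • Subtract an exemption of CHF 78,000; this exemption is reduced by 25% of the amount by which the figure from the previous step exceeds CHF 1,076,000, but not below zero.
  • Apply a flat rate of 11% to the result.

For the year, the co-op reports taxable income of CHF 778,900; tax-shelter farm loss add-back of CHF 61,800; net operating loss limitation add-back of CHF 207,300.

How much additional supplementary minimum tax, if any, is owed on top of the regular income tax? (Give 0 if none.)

CHF 0

Supplementary minimum tax:
  Adjusted income: CHF 778,900 + CHF 61,800 + CHF 207,300 = CHF 1,048,000
  Exemption: CHF 1,048,000 ≤ CHF 1,076,000, so full CHF 78,000 applies
  Base: CHF 1,048,000 − CHF 78,000 = CHF 970,000
  CHF 970,000 × 11% = CHF 106,700

Regular income tax:
  CHF 171,000 × 11% = CHF 18,810
  CHF 225,000 × 20% = CHF 45,000
  CHF 382,900 × 32% = CHF 122,528
  → CHF 186,338

CHF 106,700 ≤ CHF 186,338, so no add-on is due.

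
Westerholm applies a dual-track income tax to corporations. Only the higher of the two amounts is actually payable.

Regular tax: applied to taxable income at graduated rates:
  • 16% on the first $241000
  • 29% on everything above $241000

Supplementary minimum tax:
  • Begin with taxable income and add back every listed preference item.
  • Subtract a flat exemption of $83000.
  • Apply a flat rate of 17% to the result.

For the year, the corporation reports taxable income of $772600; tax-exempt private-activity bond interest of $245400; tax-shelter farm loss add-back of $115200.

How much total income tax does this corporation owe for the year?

Regular tax:
  $241000 × 16% = $38560
  $531600 × 29% = $154164
  → $192724

Supplementary minimum tax:
  Adjusted income: $772600 + $245400 + $115200 = $1133200
  Less exemption $83000 → base $1050200
  $1050200 × 17% = $178534

$192724 > $178534, so the regular tax governs.

$192724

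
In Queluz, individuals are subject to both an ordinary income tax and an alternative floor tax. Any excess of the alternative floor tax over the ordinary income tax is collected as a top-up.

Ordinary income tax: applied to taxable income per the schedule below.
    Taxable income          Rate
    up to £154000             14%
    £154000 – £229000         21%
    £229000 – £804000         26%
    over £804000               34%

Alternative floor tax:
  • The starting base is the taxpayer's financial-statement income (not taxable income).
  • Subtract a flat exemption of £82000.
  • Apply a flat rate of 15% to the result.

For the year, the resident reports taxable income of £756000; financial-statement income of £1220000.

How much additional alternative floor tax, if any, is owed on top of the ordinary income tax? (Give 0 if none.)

£0

Alternative floor tax:
  Base (financial-statement income): £1220000
  Less exemption £82000 → base £1138000
  £1138000 × 15% = £170700

Ordinary income tax:
  £154000 × 14% = £21560
  £75000 × 21% = £15750
  £527000 × 26% = £137020
  → £174330

£170700 ≤ £174330, so no add-on is due.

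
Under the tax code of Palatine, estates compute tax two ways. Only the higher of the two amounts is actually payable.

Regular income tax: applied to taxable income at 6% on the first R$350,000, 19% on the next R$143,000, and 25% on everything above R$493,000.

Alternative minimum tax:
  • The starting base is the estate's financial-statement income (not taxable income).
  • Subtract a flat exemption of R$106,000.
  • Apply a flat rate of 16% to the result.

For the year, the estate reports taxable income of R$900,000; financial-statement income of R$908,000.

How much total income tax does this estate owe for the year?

Alternative minimum tax:
  Base (financial-statement income): R$908,000
  Less exemption R$106,000 → base R$802,000
  R$802,000 × 16% = R$128,320

Regular income tax:
  R$350,000 × 6% = R$21,000
  R$143,000 × 19% = R$27,170
  R$407,000 × 25% = R$101,750
  → R$149,920

R$149,920 > R$128,320, so the regular income tax governs.

R$149,920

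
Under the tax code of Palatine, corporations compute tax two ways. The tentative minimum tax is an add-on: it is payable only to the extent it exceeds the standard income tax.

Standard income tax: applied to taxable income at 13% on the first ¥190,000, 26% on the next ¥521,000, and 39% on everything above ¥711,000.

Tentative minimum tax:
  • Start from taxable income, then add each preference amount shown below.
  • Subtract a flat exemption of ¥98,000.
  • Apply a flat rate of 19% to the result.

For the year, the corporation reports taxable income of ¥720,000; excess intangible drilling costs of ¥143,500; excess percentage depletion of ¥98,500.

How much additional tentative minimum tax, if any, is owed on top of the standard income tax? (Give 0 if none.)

¥490

Standard income tax:
  ¥190,000 × 13% = ¥24,700
  ¥521,000 × 26% = ¥135,460
  ¥9,000 × 39% = ¥3,510
  → ¥163,670

Tentative minimum tax:
  Adjusted income: ¥720,000 + ¥143,500 + ¥98,500 = ¥962,000
  Less exemption ¥98,000 → base ¥864,000
  ¥864,000 × 19% = ¥164,160

Excess of tentative minimum tax over standard income tax: ¥164,160 − ¥163,670 = ¥490.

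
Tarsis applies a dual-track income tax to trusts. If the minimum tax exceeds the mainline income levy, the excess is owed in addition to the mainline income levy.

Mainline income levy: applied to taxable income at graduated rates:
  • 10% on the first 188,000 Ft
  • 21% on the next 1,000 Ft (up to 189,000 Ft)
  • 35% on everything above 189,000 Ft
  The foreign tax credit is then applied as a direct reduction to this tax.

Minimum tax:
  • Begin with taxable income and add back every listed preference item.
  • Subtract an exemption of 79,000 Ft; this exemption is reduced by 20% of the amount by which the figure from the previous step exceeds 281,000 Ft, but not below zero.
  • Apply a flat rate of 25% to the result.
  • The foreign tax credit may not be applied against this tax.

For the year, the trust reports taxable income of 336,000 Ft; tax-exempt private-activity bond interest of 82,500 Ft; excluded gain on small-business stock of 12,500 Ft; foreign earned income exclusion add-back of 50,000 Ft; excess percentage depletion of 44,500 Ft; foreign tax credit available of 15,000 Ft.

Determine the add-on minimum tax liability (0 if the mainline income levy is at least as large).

Minimum tax:
  Adjusted income: 336,000 Ft + 82,500 Ft + 12,500 Ft + 50,000 Ft + 44,500 Ft = 525,500 Ft
  Exemption: 79,000 Ft − 20% × (525,500 Ft − 281,000 Ft) = 79,000 Ft − 48,900 Ft = 30,100 Ft
  Base: 525,500 Ft − 30,100 Ft = 495,400 Ft
  495,400 Ft × 25% = 123,850 Ft

Mainline income levy:
  188,000 Ft × 10% = 18,800 Ft
  1,000 Ft × 21% = 210 Ft
  147,000 Ft × 35% = 51,450 Ft
  → 70,460 Ft
  Less foreign tax credit 15,000 Ft → 55,460 Ft

Excess of minimum tax over mainline income levy: 123,850 Ft − 55,460 Ft = 68,390 Ft.

68,390 Ft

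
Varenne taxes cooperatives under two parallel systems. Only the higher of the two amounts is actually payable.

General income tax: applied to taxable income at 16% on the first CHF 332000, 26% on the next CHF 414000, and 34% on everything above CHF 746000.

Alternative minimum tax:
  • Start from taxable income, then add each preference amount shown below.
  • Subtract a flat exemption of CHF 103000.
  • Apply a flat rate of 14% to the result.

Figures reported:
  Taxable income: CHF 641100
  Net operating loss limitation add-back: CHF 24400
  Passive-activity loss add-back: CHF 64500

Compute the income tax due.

General income tax:
  CHF 332000 × 16% = CHF 53120
  CHF 309100 × 26% = CHF 80366
  → CHF 133486

Alternative minimum tax:
  Adjusted income: CHF 641100 + CHF 24400 + CHF 64500 = CHF 730000
  Less exemption CHF 103000 → base CHF 627000
  CHF 627000 × 14% = CHF 87780

CHF 133486 > CHF 87780, so the general income tax governs.

CHF 133486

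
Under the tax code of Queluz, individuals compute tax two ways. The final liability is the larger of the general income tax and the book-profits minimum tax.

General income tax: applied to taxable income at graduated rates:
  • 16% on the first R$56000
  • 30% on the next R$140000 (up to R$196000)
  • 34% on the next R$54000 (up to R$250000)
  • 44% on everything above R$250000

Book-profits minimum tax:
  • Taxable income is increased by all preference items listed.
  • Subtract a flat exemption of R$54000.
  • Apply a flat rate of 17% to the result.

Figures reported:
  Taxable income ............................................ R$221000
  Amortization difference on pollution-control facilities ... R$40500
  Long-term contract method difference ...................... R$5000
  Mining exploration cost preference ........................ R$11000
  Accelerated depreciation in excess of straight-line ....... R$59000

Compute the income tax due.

General income tax:
  R$56000 × 16% = R$8960
  R$140000 × 30% = R$42000
  R$25000 × 34% = R$8500
  → R$59460

Book-profits minimum tax:
  Adjusted income: R$221000 + R$40500 + R$5000 + R$11000 + R$59000 = R$336500
  Less exemption R$54000 → base R$282500
  R$282500 × 17% = R$48025

R$59460 > R$48025, so the general income tax governs.

R$59460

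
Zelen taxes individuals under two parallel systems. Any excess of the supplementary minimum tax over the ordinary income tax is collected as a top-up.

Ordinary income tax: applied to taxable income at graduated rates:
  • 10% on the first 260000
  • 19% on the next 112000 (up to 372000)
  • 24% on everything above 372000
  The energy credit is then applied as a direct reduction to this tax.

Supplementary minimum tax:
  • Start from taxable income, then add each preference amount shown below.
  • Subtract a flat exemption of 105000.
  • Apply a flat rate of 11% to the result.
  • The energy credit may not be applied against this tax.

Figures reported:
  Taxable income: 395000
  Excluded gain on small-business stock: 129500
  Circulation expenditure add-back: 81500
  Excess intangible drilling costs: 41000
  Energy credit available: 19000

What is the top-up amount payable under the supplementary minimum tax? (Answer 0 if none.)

25820

Ordinary income tax:
  260000 × 10% = 26000
  112000 × 19% = 21280
  23000 × 24% = 5520
  → 52800
  Less energy credit 19000 → 33800

Supplementary minimum tax:
  Adjusted income: 395000 + 129500 + 81500 + 41000 = 647000
  Less exemption 105000 → base 542000
  542000 × 11% = 59620

Excess of supplementary minimum tax over ordinary income tax: 59620 − 33800 = 25820.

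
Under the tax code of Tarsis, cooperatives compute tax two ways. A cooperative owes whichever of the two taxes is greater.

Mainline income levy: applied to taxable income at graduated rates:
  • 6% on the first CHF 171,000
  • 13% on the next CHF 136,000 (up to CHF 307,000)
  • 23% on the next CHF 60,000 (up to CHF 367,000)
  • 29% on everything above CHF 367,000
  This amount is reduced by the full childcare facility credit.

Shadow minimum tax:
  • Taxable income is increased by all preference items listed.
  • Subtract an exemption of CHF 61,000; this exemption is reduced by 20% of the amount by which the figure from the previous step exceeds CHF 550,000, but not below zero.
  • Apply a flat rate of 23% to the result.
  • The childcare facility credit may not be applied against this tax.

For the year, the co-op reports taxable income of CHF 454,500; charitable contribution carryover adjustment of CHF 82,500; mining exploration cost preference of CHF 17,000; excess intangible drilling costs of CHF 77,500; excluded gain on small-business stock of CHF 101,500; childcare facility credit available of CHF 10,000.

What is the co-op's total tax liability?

Shadow minimum tax:
  Adjusted income: CHF 454,500 + CHF 82,500 + CHF 17,000 + CHF 77,500 + CHF 101,500 = CHF 733,000
  Exemption: CHF 61,000 − 20% × (CHF 733,000 − CHF 550,000) = CHF 61,000 − CHF 36,600 = CHF 24,400
  Base: CHF 733,000 − CHF 24,400 = CHF 708,600
  CHF 708,600 × 23% = CHF 162,978

Mainline income levy:
  CHF 171,000 × 6% = CHF 10,260
  CHF 136,000 × 13% = CHF 17,680
  CHF 60,000 × 23% = CHF 13,800
  CHF 87,500 × 29% = CHF 25,375
  → CHF 67,115
  Less childcare facility credit CHF 10,000 → CHF 57,115

CHF 162,978 > CHF 57,115, so the shadow minimum tax is the binding amount.

CHF 162,978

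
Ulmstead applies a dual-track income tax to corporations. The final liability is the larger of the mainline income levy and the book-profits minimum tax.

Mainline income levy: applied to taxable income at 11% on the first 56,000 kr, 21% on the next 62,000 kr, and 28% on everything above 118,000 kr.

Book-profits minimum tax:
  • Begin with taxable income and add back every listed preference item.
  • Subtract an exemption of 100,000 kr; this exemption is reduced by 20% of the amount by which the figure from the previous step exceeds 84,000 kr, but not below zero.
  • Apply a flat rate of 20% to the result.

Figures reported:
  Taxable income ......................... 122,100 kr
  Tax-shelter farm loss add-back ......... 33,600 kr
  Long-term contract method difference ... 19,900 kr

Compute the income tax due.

20,328 kr

Book-profits minimum tax:
  Adjusted income: 122,100 kr + 33,600 kr + 19,900 kr = 175,600 kr
  Exemption: 100,000 kr − 20% × (175,600 kr − 84,000 kr) = 100,000 kr − 18,320 kr = 81,680 kr
  Base: 175,600 kr − 81,680 kr = 93,920 kr
  93,920 kr × 20% = 18,784 kr

Mainline income levy:
  56,000 kr × 11% = 6,160 kr
  62,000 kr × 21% = 13,020 kr
  4,100 kr × 28% = 1,148 kr
  → 20,328 kr

20,328 kr > 18,784 kr, so the mainline income levy governs.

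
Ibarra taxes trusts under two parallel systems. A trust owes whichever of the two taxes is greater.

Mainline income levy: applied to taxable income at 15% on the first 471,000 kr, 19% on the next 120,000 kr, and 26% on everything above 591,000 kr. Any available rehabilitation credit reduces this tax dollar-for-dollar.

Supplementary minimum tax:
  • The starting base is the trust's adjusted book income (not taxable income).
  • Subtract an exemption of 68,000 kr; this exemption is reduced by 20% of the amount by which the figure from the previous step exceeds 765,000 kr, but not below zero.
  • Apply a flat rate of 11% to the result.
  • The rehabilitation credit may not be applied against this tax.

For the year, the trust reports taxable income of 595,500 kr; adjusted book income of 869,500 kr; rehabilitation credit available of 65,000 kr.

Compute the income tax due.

90,464 kr

Supplementary minimum tax:
  Base (adjusted book income): 869,500 kr
  Exemption: 68,000 kr − 20% × (869,500 kr − 765,000 kr) = 68,000 kr − 20,900 kr = 47,100 kr
  Base: 869,500 kr − 47,100 kr = 822,400 kr
  822,400 kr × 11% = 90,464 kr

Mainline income levy:
  471,000 kr × 15% = 70,650 kr
  120,000 kr × 19% = 22,800 kr
  4,500 kr × 26% = 1,170 kr
  → 94,620 kr
  Less rehabilitation credit 65,000 kr → 29,620 kr

90,464 kr > 29,620 kr, so the supplementary minimum tax is the binding amount.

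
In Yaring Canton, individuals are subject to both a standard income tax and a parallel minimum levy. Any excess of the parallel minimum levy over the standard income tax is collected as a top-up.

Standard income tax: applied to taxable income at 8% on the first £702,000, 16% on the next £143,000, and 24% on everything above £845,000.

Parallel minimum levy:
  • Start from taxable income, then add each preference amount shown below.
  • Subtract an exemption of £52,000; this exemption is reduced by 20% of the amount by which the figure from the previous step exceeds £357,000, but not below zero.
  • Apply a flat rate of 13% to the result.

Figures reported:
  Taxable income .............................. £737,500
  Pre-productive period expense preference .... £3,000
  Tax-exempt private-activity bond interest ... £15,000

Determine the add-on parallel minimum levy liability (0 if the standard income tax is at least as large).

£36,375

Parallel minimum levy:
  Adjusted income: £737,500 + £3,000 + £15,000 = £755,500
  Exemption: 20% × (£755,500 − £357,000) = £79,700 ≥ £52,000, so the exemption is fully phased out
  Base: £755,500 − £0 = £755,500
  £755,500 × 13% = £98,215

Standard income tax:
  £702,000 × 8% = £56,160
  £35,500 × 16% = £5,680
  → £61,840

Excess of parallel minimum levy over standard income tax: £98,215 − £61,840 = £36,375.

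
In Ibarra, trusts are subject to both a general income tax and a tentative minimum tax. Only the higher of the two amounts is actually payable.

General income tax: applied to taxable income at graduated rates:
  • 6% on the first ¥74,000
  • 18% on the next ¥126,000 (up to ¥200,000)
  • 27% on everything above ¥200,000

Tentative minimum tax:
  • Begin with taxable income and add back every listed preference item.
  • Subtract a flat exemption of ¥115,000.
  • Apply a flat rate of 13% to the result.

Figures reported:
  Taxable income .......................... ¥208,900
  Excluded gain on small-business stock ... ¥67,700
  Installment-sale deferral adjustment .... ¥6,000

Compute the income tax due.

General income tax:
  ¥74,000 × 6% = ¥4,440
  ¥126,000 × 18% = ¥22,680
  ¥8,900 × 27% = ¥2,403
  → ¥29,523

Tentative minimum tax:
  Adjusted income: ¥208,900 + ¥67,700 + ¥6,000 = ¥282,600
  Less exemption ¥115,000 → base ¥167,600
  ¥167,600 × 13% = ¥21,788

¥29,523 > ¥21,788, so the general income tax governs.

¥29,523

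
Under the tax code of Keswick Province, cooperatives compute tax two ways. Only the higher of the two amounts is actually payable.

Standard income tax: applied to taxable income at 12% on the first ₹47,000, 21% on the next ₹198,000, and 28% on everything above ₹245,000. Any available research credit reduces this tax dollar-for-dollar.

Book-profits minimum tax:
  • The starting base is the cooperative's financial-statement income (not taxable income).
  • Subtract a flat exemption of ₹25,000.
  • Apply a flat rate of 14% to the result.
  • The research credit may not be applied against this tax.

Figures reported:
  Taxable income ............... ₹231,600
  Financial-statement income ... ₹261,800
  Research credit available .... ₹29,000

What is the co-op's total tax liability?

Book-profits minimum tax:
  Base (financial-statement income): ₹261,800
  Less exemption ₹25,000 → base ₹236,800
  ₹236,800 × 14% = ₹33,152

Standard income tax:
  ₹47,000 × 12% = ₹5,640
  ₹184,600 × 21% = ₹38,766
  → ₹44,406
  Less research credit ₹29,000 → ₹15,406

₹33,152 > ₹15,406, so the book-profits minimum tax is the binding amount.

₹33,152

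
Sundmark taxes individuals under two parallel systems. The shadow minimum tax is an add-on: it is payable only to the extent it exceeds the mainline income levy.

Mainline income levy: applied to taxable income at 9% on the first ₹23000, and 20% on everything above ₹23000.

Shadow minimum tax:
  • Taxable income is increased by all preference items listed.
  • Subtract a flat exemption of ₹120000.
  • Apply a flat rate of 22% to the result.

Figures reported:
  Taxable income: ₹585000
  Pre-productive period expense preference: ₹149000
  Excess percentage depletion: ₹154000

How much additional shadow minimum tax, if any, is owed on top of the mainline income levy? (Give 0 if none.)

₹54490

Shadow minimum tax:
  Adjusted income: ₹585000 + ₹149000 + ₹154000 = ₹888000
  Less exemption ₹120000 → base ₹768000
  ₹768000 × 22% = ₹168960

Mainline income levy:
  ₹23000 × 9% = ₹2070
  ₹562000 × 20% = ₹112400
  → ₹114470

Excess of shadow minimum tax over mainline income levy: ₹168960 − ₹114470 = ₹54490.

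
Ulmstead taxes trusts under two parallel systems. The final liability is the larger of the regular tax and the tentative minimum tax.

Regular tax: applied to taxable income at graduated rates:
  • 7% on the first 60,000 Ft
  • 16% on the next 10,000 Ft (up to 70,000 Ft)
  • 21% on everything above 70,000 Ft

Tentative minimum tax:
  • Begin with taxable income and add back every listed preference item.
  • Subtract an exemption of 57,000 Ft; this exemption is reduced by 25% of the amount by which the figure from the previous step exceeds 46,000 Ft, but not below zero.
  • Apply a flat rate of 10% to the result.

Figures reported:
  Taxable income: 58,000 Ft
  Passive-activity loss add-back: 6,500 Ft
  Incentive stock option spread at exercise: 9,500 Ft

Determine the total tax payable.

Tentative minimum tax:
  Adjusted income: 58,000 Ft + 6,500 Ft + 9,500 Ft = 74,000 Ft
  Exemption: 57,000 Ft − 25% × (74,000 Ft − 46,000 Ft) = 57,000 Ft − 7,000 Ft = 50,000 Ft
  Base: 74,000 Ft − 50,000 Ft = 24,000 Ft
  24,000 Ft × 10% = 2,400 Ft

Regular tax:
  58,000 Ft × 7% = 4,060 Ft

4,060 Ft > 2,400 Ft, so the regular tax governs.

4,060 Ft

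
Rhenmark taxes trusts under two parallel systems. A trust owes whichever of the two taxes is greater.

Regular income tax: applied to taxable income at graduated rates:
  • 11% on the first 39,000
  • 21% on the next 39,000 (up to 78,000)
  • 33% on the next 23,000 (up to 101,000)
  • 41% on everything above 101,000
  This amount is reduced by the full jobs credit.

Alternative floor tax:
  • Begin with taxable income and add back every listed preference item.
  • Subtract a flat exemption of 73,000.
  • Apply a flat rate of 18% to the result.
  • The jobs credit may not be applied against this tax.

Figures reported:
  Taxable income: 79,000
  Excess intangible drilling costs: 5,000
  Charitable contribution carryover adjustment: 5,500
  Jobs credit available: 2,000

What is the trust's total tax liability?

10,810

Alternative floor tax:
  Adjusted income: 79,000 + 5,000 + 5,500 = 89,500
  Less exemption 73,000 → base 16,500
  16,500 × 18% = 2,970

Regular income tax:
  39,000 × 11% = 4,290
  39,000 × 21% = 8,190
  1,000 × 33% = 330
  → 12,810
  Less jobs credit 2,000 → 10,810

10,810 > 2,970, so the regular income tax governs.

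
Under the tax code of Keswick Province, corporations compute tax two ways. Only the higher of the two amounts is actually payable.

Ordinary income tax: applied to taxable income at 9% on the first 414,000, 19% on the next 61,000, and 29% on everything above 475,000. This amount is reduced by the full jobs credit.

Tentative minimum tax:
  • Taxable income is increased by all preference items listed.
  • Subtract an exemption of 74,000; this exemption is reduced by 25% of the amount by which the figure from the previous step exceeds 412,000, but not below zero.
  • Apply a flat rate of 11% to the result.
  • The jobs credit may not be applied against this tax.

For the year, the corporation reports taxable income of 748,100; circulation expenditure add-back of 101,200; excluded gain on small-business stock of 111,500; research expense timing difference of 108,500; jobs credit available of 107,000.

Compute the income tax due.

117,623

Ordinary income tax:
  414,000 × 9% = 37,260
  61,000 × 19% = 11,590
  273,100 × 29% = 79,199
  → 128,049
  Less jobs credit 107,000 → 21,049

Tentative minimum tax:
  Adjusted income: 748,100 + 101,200 + 111,500 + 108,500 = 1,069,300
  Exemption: 25% × (1,069,300 − 412,000) = 164,325 ≥ 74,000, so the exemption is fully phased out
  Base: 1,069,300 − 0 = 1,069,300
  1,069,300 × 11% = 117,623

117,623 > 21,049, so the tentative minimum tax is the binding amount.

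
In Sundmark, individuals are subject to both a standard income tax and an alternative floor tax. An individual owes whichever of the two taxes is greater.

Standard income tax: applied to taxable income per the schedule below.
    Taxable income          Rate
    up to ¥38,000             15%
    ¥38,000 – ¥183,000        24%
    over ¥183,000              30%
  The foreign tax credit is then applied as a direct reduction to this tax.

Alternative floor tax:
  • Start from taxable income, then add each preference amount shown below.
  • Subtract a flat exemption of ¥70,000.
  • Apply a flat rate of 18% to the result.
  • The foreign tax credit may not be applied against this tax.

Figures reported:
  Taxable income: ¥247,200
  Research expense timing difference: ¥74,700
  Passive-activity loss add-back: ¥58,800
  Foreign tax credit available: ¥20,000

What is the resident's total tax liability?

¥55,926

Alternative floor tax:
  Adjusted income: ¥247,200 + ¥74,700 + ¥58,800 = ¥380,700
  Less exemption ¥70,000 → base ¥310,700
  ¥310,700 × 18% = ¥55,926

Standard income tax:
  ¥38,000 × 15% = ¥5,700
  ¥145,000 × 24% = ¥34,800
  ¥64,200 × 30% = ¥19,260
  → ¥59,760
  Less foreign tax credit ¥20,000 → ¥39,760

¥55,926 > ¥39,760, so the alternative floor tax is the binding amount.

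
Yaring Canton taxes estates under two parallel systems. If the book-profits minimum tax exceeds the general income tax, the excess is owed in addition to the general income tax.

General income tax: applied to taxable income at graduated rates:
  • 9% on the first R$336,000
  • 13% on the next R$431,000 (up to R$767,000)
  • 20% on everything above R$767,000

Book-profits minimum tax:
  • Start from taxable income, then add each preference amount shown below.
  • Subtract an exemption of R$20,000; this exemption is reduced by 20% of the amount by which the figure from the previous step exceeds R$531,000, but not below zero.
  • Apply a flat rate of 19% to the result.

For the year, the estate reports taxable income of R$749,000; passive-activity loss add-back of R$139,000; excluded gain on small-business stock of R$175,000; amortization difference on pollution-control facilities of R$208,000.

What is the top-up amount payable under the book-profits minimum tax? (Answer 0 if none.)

R$157,560

Book-profits minimum tax:
  Adjusted income: R$749,000 + R$139,000 + R$175,000 + R$208,000 = R$1,271,000
  Exemption: 20% × (R$1,271,000 − R$531,000) = R$148,000 ≥ R$20,000, so the exemption is fully phased out
  Base: R$1,271,000 − R$0 = R$1,271,000
  R$1,271,000 × 19% = R$241,490

General income tax:
  R$336,000 × 9% = R$30,240
  R$413,000 × 13% = R$53,690
  → R$83,930

Excess of book-profits minimum tax over general income tax: R$241,490 − R$83,930 = R$157,560.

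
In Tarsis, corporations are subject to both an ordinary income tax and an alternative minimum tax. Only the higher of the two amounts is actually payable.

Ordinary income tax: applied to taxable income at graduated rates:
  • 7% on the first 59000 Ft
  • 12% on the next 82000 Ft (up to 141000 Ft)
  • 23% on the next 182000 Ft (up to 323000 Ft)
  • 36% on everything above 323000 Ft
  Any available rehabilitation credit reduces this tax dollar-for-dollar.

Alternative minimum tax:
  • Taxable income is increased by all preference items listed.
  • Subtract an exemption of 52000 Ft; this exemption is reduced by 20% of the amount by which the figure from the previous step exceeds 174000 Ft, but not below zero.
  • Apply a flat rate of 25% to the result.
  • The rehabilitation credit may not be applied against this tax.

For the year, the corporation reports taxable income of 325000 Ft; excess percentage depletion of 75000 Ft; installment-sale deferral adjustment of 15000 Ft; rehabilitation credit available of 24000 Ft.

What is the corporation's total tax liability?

102800 Ft

Ordinary income tax:
  59000 Ft × 7% = 4130 Ft
  82000 Ft × 12% = 9840 Ft
  182000 Ft × 23% = 41860 Ft
  2000 Ft × 36% = 720 Ft
  → 56550 Ft
  Less rehabilitation credit 24000 Ft → 32550 Ft

Alternative minimum tax:
  Adjusted income: 325000 Ft + 75000 Ft + 15000 Ft = 415000 Ft
  Exemption: 52000 Ft − 20% × (415000 Ft − 174000 Ft) = 52000 Ft − 48200 Ft = 3800 Ft
  Base: 415000 Ft − 3800 Ft = 411200 Ft
  411200 Ft × 25% = 102800 Ft

102800 Ft > 32550 Ft, so the alternative minimum tax is the binding amount.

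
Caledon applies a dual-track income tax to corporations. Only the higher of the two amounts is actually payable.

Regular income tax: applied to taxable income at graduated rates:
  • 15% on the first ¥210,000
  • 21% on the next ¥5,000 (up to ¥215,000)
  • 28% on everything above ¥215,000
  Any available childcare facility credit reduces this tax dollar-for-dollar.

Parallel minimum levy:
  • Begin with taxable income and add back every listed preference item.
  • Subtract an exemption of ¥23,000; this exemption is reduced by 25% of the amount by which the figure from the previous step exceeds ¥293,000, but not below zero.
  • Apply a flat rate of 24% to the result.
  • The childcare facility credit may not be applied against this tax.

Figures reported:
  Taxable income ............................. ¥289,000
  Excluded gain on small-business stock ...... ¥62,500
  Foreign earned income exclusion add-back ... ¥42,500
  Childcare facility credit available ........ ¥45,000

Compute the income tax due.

Regular income tax:
  ¥210,000 × 15% = ¥31,500
  ¥5,000 × 21% = ¥1,050
  ¥74,000 × 28% = ¥20,720
  → ¥53,270
  Less childcare facility credit ¥45,000 → ¥8,270

Parallel minimum levy:
  Adjusted income: ¥289,000 + ¥62,500 + ¥42,500 = ¥394,000
  Exemption: 25% × (¥394,000 − ¥293,000) = ¥25,250 ≥ ¥23,000, so the exemption is fully phased out
  Base: ¥394,000 − ¥0 = ¥394,000
  ¥394,000 × 24% = ¥94,560

¥94,560 > ¥8,270, so the parallel minimum levy is the binding amount.

¥94,560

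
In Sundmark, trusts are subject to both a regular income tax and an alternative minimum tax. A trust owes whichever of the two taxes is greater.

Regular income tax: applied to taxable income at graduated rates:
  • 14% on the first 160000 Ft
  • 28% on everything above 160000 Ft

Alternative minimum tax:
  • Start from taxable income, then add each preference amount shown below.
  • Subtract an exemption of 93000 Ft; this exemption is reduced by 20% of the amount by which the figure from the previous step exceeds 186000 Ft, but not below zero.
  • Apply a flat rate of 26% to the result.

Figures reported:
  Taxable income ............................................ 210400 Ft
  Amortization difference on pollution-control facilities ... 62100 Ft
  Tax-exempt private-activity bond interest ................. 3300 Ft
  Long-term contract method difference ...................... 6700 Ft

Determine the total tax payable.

Regular income tax:
  160000 Ft × 14% = 22400 Ft
  50400 Ft × 28% = 14112 Ft
  → 36512 Ft

Alternative minimum tax:
  Adjusted income: 210400 Ft + 62100 Ft + 3300 Ft + 6700 Ft = 282500 Ft
  Exemption: 93000 Ft − 20% × (282500 Ft − 186000 Ft) = 93000 Ft − 19300 Ft = 73700 Ft
  Base: 282500 Ft − 73700 Ft = 208800 Ft
  208800 Ft × 26% = 54288 Ft

54288 Ft > 36512 Ft, so the alternative minimum tax is the binding amount.

54288 Ft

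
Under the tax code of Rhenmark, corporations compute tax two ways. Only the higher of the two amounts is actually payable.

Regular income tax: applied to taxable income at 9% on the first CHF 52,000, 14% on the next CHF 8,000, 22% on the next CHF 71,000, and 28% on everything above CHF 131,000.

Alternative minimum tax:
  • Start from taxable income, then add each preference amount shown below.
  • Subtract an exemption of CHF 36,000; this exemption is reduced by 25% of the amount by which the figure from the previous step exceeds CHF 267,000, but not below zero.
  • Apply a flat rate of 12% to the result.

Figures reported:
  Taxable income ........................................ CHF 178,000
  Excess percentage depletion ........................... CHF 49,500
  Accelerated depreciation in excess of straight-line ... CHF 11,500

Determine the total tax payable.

CHF 34,580

Regular income tax:
  CHF 52,000 × 9% = CHF 4,680
  CHF 8,000 × 14% = CHF 1,120
  CHF 71,000 × 22% = CHF 15,620
  CHF 47,000 × 28% = CHF 13,160
  → CHF 34,580

Alternative minimum tax:
  Adjusted income: CHF 178,000 + CHF 49,500 + CHF 11,500 = CHF 239,000
  Exemption: CHF 239,000 ≤ CHF 267,000, so full CHF 36,000 applies
  Base: CHF 239,000 − CHF 36,000 = CHF 203,000
  CHF 203,000 × 12% = CHF 24,360

CHF 34,580 > CHF 24,360, so the regular income tax governs.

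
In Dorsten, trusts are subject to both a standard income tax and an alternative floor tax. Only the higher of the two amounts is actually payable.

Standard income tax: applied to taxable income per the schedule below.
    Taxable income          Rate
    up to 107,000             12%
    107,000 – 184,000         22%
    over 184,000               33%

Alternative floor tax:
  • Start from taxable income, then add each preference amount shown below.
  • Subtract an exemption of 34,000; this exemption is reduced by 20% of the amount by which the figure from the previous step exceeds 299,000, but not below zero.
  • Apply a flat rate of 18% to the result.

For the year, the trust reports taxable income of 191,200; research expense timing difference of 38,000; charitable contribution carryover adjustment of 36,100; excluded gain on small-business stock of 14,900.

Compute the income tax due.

Alternative floor tax:
  Adjusted income: 191,200 + 38,000 + 36,100 + 14,900 = 280,200
  Exemption: 280,200 ≤ 299,000, so full 34,000 applies
  Base: 280,200 − 34,000 = 246,200
  246,200 × 18% = 44,316

Standard income tax:
  107,000 × 12% = 12,840
  77,000 × 22% = 16,940
  7,200 × 33% = 2,376
  → 32,156

44,316 > 32,156, so the alternative floor tax is the binding amount.

44,316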